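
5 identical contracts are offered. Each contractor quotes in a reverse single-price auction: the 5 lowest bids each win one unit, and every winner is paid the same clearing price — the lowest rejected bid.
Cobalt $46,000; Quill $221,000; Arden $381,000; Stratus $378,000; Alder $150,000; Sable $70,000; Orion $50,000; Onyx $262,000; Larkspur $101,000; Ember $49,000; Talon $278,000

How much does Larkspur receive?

Bids ranked low→high: 46,000 (Cobalt), 49,000 (Ember), 50,000 (Orion), 70,000 (Sable), 101,000 (Larkspur), 150,000 (Alder), 221,000 (Quill), …
Lowest 5: Cobalt, Ember, Orion, Sable, Larkspur.
Lowest unsuccessful bid: $150,000 → clearing price.
Larkspur wins → is paid $150,000.

Larkspur is paid $150,000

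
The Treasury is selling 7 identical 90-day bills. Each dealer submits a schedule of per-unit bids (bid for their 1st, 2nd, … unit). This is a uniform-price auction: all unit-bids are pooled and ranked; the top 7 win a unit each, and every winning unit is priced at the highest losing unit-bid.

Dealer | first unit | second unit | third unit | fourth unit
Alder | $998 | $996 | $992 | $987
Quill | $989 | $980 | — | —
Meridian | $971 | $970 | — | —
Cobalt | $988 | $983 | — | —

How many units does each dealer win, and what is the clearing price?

Pooled unit-bids ranked (top 7): 998 (Alder-1), 996 (Alder-2), 992 (Alder-3), 989 (Quill-1), 988 (Cobalt-1), 987 (Alder-4), 983 (Cobalt-2)
The (k+1)-th unit-bid is $980.
Allocation: Alder 4, Cobalt 2, Quill 1.

Alder 4, Cobalt 2, Quill 1; clearing price $980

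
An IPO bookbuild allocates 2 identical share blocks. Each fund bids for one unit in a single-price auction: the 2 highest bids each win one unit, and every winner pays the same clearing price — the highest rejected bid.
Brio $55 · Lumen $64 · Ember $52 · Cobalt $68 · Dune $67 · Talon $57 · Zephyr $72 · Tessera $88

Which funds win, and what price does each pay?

Ordering the bids: 88 (Tessera), 72 (Zephyr), 68 (Cobalt), 67 (Dune), …
Winners (2 units): Tessera, Zephyr.
Clearing price = highest rejected bid = $68.

Tessera, Zephyr; each pays $68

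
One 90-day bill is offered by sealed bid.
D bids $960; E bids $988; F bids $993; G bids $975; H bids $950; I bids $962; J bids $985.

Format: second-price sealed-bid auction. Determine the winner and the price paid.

Bids ranked: 993 (F) > 988 (E) > 985 (J) > 975 (G) > 962 (I) > 960 (D) > …
F is highest; pays the second-highest bid, $988.

F pays $988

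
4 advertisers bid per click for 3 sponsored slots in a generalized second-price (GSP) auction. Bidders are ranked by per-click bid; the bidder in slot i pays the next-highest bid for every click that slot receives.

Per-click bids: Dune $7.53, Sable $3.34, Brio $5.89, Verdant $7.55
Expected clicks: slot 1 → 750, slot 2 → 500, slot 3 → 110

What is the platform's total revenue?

Per-click bids in order: $7.55 (Verdant) > $7.53 (Dune) > $5.89 (Brio) > $3.34 (Sable)
Slot 1: Verdant pays $7.53 × 750 = $5647.50
Slot 2: Dune pays $5.89 × 500 = $2945.00
Slot 3: Brio pays $3.34 × 110 = $367.40
Total = $8959.90

Total revenue: $8959.90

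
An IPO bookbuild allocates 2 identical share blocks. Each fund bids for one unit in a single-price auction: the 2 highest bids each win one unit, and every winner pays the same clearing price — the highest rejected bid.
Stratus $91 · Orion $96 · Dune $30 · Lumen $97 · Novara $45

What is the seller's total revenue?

Sorting: 97 (Lumen), 96 (Orion), 91 (Stratus), 45 (Novara), …
Winners (2 units): Lumen, Orion.
Highest unsuccessful bid: $91 → clearing price.
Total revenue = 2 × $91 = $182.

Total revenue: $182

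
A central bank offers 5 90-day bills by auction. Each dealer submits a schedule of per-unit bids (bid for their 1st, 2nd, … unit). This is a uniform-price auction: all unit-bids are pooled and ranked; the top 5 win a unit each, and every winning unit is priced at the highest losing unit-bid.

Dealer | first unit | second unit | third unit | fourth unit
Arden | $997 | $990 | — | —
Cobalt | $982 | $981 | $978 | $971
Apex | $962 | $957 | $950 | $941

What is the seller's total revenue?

Total revenue: $4,855

Pooled unit-bids ranked (top 5): 997 (Arden-1), 990 (Arden-2), 982 (Cobalt-1), 981 (Cobalt-2), 978 (Cobalt-3)
First bid not allocated: $971.
Allocation: Arden 2, Cobalt 3. Every unit priced at $971.
Revenue = 5 × 971 = $4,855.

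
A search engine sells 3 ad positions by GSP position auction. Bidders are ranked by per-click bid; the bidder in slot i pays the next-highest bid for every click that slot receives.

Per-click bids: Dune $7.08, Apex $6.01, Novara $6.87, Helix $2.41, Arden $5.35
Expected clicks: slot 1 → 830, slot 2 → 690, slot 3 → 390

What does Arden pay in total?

Arden pays $0.00

Ranked by bid: $7.08 (Dune) > $6.87 (Novara) > $6.01 (Apex) > $5.35 (Arden) > …
Arden ranks below slot 3 → no slot, pays nothing.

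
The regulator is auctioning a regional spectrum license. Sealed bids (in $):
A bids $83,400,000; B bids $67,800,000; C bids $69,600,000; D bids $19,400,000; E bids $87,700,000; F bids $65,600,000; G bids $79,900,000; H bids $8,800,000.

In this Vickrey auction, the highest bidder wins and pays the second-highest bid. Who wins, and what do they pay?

E pays $83,400,000

Bids ranked: 87,700,000 (E) > 83,400,000 (A) > 79,900,000 (G) > 69,600,000 (C) > 67,800,000 (B) > 65,600,000 (F) > …
E wins with the highest bid; price is set by the runner-up at $83,400,000.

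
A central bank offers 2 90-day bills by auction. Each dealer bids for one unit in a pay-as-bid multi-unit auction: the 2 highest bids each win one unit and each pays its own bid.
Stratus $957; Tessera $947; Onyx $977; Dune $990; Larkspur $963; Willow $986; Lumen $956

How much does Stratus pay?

Sorting: 990 (Dune), 986 (Willow), 977 (Onyx), 963 (Larkspur), …
Top 2: Dune, Willow.
Stratus does not win → $0.

Stratus pays $0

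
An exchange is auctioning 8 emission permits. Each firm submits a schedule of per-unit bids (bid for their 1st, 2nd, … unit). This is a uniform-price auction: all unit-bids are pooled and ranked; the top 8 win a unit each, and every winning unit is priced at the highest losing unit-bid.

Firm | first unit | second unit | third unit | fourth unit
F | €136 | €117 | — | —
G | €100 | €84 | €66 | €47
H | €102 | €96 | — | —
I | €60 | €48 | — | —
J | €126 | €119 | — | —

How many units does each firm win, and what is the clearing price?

F 2, G 2, H 2, J 2; clearing price €66

Merging the schedules and taking the best 8: 136 (F-1), 126 (J-1), 119 (J-2), 117 (F-2), 102 (H-1), 100 (G-1), 96 (H-2), 84 (G-2)
The (k+1)-th unit-bid is €66.
Allocation: F 2, G 2, H 2, J 2.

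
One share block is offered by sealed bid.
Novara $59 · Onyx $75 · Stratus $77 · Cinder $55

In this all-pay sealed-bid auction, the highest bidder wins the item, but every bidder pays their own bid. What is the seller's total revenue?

Total revenue: $266

Bids ranked: 77 (Stratus) > 75 (Onyx) > 59 (Novara) > 55 (Cinder)
Stratus wins with the top bid; all bids are sunk regardless.
Every bidder forfeits their bid regardless of winning.
Revenue = 59 + 75 + 77 + 55 = $266.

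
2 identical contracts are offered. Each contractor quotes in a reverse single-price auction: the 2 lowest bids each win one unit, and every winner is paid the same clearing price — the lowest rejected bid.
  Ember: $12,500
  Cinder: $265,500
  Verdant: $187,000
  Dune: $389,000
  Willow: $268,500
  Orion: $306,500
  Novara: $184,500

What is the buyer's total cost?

Total cost: $374,000

Ordering the bids: 12,500 (Ember), 184,500 (Novara), 187,000 (Verdant), 265,500 (Cinder), …
Winners (2 units): Ember, Novara.
First losing bid is Verdant's $187,000, which sets the uniform price.
Total cost = 2 × $187,000 = $374,000.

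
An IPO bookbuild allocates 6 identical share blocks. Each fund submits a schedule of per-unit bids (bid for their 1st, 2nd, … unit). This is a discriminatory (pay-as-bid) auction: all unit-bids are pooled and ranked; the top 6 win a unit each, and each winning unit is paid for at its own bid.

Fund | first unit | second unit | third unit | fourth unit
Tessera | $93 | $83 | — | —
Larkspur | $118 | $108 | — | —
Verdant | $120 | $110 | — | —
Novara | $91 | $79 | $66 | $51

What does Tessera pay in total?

Tessera pays $93

All unit-bids, highest first — top 6: 120 (Verdant-1), 118 (Larkspur-1), 110 (Verdant-2), 108 (Larkspur-2), 93 (Tessera-1), 91 (Novara-1)
Next rejected bid: $83 (not a price — pay-as-bid).
Tessera's winning unit-bids: 93 = $93.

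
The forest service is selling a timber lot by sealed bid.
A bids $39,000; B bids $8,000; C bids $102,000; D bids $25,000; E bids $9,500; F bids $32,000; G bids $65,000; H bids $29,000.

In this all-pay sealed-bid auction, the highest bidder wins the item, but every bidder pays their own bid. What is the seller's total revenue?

Rule: the highest bidder wins the item, but every bidder pays their own bid.
Sorting bids: 102,000 (C) > 65,000 (G) > 39,000 (A) > 32,000 (F) > 29,000 (H) > 25,000 (D) > …
C wins with the top bid; all bids are sunk regardless.
Every bidder forfeits their bid regardless of winning.
Revenue = 39,000 + 8,000 + 102,000 + 25,000 + 9,500 + 32,000 + 65,000 + 29,000 = $309,500.

Total revenue: $309,500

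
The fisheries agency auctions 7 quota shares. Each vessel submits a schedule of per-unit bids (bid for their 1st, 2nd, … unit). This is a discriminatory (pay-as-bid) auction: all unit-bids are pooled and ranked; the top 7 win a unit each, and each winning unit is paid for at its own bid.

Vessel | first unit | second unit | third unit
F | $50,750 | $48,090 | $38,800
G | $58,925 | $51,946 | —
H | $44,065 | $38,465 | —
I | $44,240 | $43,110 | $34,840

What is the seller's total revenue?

Total revenue: $341,126

All unit-bids, highest first — top 7: 58,925 (G-1), 51,946 (G-2), 50,750 (F-1), 48,090 (F-2), 44,240 (I-1), 44,065 (H-1), 43,110 (I-2)
Next rejected bid: $38,800 (not a price — pay-as-bid).
Each winning unit pays its own bid.
Revenue = 58,925 + 51,946 + 50,750 + 48,090 + 44,240 + 44,065 + 43,110 = $341,126.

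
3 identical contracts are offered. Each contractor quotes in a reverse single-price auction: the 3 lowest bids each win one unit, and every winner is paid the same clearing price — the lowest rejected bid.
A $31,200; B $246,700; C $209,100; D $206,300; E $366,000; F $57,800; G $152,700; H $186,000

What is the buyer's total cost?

Sorting: 31,200 (A), 57,800 (F), 152,700 (G), 186,000 (H), 206,300 (D), …
The 3 lowest are A, F, G.
Lowest unsuccessful bid: $186,000 → clearing price.
Total cost = 3 × $186,000 = $558,000.

Total cost: $558,000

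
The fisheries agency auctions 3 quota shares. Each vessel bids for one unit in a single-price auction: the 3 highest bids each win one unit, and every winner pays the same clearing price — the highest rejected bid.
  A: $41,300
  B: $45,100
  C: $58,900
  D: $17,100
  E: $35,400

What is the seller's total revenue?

Total revenue: $106,200

Sorting: 58,900 (C), 45,100 (B), 41,300 (A), 35,400 (E), 17,100 (D)
Top 3: C, B, A.
Clearing price = highest rejected bid = $35,400.
Total revenue = 3 × $35,400 = $106,200.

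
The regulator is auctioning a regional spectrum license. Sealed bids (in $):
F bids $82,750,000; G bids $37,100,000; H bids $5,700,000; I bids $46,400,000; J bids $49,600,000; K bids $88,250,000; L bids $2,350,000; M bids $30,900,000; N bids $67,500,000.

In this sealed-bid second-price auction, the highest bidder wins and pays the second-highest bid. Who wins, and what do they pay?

K pays $82,750,000

Sorting bids: 88,250,000 (K) > 82,750,000 (F) > 67,500,000 (N) > 49,600,000 (J) > 46,400,000 (I) > 37,100,000 (G) > …
Second-price: K pays F's bid of $82,750,000.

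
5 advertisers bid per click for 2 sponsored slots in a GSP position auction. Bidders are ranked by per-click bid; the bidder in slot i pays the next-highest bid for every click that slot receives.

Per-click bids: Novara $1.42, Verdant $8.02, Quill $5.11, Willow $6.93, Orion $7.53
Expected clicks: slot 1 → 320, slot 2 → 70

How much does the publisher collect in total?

Total revenue: $2894.70

Ranked by bid: $8.02 (Verdant) > $7.53 (Orion) > $6.93 (Willow) > …
Slot 1: Verdant pays $7.53 × 320 = $2409.60
Slot 2: Orion pays $6.93 × 70 = $485.10
Total = $2894.70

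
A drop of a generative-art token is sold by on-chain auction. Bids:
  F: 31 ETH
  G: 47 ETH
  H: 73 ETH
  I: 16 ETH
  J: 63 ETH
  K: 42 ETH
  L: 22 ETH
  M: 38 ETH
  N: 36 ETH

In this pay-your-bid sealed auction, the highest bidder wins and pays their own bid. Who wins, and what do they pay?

Bids in order: 73 (H) > 63 (J) > 47 (G) > 42 (K) > 38 (M) > 36 (N) > …
H is highest → pays own bid, 73 ETH.

H pays 73 ETH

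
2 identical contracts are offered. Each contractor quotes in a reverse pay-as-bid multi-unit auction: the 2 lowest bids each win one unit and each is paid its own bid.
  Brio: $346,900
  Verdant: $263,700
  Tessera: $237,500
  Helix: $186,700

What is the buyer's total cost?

Ordering the bids: 186,700 (Helix), 237,500 (Tessera), 263,700 (Verdant), 346,900 (Brio)
Lowest 2: Helix, Tessera.
Total cost = 186,700 + 237,500 = $424,200.

Total cost: $424,200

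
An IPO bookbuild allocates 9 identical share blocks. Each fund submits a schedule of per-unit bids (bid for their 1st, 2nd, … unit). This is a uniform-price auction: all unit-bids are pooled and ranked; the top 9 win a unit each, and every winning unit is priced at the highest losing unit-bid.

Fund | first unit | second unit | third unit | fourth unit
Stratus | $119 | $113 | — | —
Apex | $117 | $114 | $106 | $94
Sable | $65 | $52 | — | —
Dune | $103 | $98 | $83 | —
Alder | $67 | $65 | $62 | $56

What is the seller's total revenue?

Merging the schedules and taking the best 9: 119 (Stratus-1), 117 (Apex-1), 114 (Apex-2), 113 (Stratus-2), 106 (Apex-3), 103 (Dune-1), 98 (Dune-2), 94 (Apex-4), 83 (Dune-3)
Highest rejected unit-bid = $67.
Allocation: Apex 4, Dune 3, Stratus 2. Every unit priced at $67.
Revenue = 9 × 67 = $603.

Total revenue: $603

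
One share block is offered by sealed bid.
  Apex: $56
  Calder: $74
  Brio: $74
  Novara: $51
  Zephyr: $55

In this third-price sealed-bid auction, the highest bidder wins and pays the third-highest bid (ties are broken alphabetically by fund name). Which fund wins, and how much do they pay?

Bids in order: 74 (Brio) > 74 (Calder) > 56 (Apex) > 55 (Zephyr) > 51 (Novara)
Tie at $74 → Brio wins by tie-break.
Brio is highest; pays the third-highest bid, $56.

Brio pays $56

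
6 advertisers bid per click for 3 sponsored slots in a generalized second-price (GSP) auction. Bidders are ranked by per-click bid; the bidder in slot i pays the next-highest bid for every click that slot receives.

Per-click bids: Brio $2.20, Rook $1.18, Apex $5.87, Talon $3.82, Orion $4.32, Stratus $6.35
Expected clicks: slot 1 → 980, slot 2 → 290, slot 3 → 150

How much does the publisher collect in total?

Ranked by bid: $6.35 (Stratus) > $5.87 (Apex) > $4.32 (Orion) > $3.82 (Talon) > …
Slot 1: Stratus pays $5.87 × 980 = $5752.60
Slot 2: Apex pays $4.32 × 290 = $1252.80
Slot 3: Orion pays $3.82 × 150 = $573.00
Total = $7578.40

Total revenue: $7578.40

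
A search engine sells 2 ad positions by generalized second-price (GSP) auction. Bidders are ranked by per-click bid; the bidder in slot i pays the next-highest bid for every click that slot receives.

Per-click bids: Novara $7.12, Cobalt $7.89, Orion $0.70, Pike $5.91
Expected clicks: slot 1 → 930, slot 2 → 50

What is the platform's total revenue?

Total revenue: $6917.10

Sorting advertisers: $7.89 (Cobalt) > $7.12 (Novara) > $5.91 (Pike) > …
Slot 1: Cobalt pays $7.12 × 930 = $6621.60
Slot 2: Novara pays $5.91 × 50 = $295.50
Total = $6917.10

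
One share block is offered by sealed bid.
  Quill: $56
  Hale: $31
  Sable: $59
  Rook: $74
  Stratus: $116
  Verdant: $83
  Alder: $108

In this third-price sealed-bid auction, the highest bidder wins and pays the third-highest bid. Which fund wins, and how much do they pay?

Bids ranked: 116 (Stratus) > 108 (Alder) > 83 (Verdant) > 74 (Rook) > 59 (Sable) > 56 (Quill) > …
Stratus is highest; pays the third-highest bid, $83.

Stratus pays $83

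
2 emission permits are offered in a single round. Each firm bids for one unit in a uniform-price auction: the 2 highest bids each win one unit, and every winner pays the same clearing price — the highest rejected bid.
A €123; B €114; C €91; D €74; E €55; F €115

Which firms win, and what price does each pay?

Bids ranked high→low: 123 (A), 115 (F), 114 (B), 91 (C), …
The 2 highest are A, F.
Highest unsuccessful bid: €114 → clearing price.

A, F; each pays €114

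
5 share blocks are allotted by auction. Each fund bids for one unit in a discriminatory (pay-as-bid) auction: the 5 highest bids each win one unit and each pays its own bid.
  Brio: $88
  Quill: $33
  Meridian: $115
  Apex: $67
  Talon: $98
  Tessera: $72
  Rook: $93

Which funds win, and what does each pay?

Meridian $115, Talon $98, Rook $93, Brio $88, Tessera $72

Bids ranked high→low: 115 (Meridian), 98 (Talon), 93 (Rook), 88 (Brio), 72 (Tessera), 67 (Apex), 33 (Quill)
Winners (5 units): Meridian, Talon, Rook, Brio, Tessera.
Each winner pays its own bid: Meridian $115, Talon $98, Rook $93, Brio $88, Tessera $72.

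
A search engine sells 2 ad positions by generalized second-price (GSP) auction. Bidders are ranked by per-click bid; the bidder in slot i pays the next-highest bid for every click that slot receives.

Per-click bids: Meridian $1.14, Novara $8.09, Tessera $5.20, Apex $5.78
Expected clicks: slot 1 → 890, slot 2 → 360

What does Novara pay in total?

Per-click bids in order: $8.09 (Novara) > $5.78 (Apex) > $5.20 (Tessera) > …
Novara holds slot 1 → pays next bid $5.78 × 890 clicks = $5144.20.

Novara pays $5144.20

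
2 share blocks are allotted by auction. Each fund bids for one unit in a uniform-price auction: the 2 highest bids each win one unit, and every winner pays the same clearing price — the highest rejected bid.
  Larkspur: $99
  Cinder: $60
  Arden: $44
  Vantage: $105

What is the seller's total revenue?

Total revenue: $120

Bids ranked high→low: 105 (Vantage), 99 (Larkspur), 60 (Cinder), 44 (Arden)
Winners (2 units): Vantage, Larkspur.
Highest unsuccessful bid: $60 → clearing price.
Total revenue = 2 × $60 = $120.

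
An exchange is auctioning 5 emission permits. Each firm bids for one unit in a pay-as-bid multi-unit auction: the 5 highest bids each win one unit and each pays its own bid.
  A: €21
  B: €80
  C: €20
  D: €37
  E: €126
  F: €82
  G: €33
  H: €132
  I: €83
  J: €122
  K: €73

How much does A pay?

Ordering the bids: 132 (H), 126 (E), 122 (J), 83 (I), 82 (F), 80 (B), 73 (K), …
The 5 highest are H, E, J, I, F.
A does not win → €0.

A pays €0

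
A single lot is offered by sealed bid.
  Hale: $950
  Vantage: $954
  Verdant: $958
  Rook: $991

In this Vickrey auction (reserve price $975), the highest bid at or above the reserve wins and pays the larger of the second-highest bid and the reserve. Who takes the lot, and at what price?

Vickrey auction (reserve price $975): the highest bid at or above the reserve wins and pays the larger of the second-highest bid and the reserve.
Bids ranked: 991 (Rook) > 958 (Verdant) > 954 (Vantage) > 950 (Hale)
Rook has the top bid at or above the reserve ($991).
max(second-highest $958, reserve $975) = $975.

Rook pays $975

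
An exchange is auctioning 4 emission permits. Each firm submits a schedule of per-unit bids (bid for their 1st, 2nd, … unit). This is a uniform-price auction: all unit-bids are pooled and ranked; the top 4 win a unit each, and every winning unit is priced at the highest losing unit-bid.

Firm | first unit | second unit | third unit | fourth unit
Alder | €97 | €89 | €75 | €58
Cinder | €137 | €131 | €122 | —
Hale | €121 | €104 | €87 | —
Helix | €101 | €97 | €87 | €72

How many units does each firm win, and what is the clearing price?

Cinder 3, Hale 1; clearing price €104

Pooled unit-bids ranked (top 4): 137 (Cinder-1), 131 (Cinder-2), 122 (Cinder-3), 121 (Hale-1)
First bid not allocated: €104.
Allocation: Cinder 3, Hale 1.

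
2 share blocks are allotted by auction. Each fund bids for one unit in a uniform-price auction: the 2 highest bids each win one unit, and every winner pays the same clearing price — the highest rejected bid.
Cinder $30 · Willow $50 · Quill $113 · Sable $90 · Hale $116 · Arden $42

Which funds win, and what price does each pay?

Ordering the bids: 116 (Hale), 113 (Quill), 90 (Sable), 50 (Willow), …
The 2 highest are Hale, Quill.
First losing bid is Sable's $90, which sets the uniform price.

Hale, Quill; each pays $90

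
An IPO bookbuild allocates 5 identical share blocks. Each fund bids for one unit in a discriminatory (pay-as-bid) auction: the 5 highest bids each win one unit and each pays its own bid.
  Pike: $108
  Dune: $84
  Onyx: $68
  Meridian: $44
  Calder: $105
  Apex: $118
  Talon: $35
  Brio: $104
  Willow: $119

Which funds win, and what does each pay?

Bids ranked high→low: 119 (Willow), 118 (Apex), 108 (Pike), 105 (Calder), 104 (Brio), 84 (Dune), 68 (Onyx), …
Winners (5 units): Willow, Apex, Pike, Calder, Brio.
Each winner pays its own bid: Willow $119, Apex $118, Pike $108, Calder $105, Brio $104.

Willow $119, Apex $118, Pike $108, Calder $105, Brio $104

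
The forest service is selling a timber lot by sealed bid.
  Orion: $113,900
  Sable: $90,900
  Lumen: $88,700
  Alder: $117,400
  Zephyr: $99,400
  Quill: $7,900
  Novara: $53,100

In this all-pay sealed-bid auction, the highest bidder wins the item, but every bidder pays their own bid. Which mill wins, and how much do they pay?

Rule: the highest bidder wins the item, but every bidder pays their own bid.
Bids in order: 117,400 (Alder) > 113,900 (Orion) > 99,400 (Zephyr) > 90,900 (Sable) > 88,700 (Lumen) > 53,100 (Novara) > …
Alder is highest and takes the item; every bidder forfeits their bid.

Alder pays $117,400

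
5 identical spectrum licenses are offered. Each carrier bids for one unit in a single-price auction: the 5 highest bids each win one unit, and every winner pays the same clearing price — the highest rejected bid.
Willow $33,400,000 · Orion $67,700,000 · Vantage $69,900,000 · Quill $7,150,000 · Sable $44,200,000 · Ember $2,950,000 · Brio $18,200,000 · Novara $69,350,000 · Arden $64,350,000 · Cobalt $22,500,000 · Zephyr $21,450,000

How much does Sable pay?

Bids ranked high→low: 69,900,000 (Vantage), 69,350,000 (Novara), 67,700,000 (Orion), 64,350,000 (Arden), 44,200,000 (Sable), 33,400,000 (Willow), 22,500,000 (Cobalt), …
Top 5: Vantage, Novara, Orion, Arden, Sable.
Highest unsuccessful bid: $33,400,000 → clearing price.
Sable wins → pays $33,400,000.

Sable pays $33,400,000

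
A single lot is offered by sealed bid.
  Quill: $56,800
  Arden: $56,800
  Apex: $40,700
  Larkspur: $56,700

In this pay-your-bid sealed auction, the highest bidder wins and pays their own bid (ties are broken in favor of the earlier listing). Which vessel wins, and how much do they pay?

Quill pays $56,800

Rule: the highest bidder wins and pays their own bid.
Bids in order: 56,800 (Quill) > 56,800 (Arden) > 56,700 (Larkspur) > 40,700 (Apex)
Tie at $56,800 → Quill wins by tie-break.
First-price: Quill pays what they bid, $56,800.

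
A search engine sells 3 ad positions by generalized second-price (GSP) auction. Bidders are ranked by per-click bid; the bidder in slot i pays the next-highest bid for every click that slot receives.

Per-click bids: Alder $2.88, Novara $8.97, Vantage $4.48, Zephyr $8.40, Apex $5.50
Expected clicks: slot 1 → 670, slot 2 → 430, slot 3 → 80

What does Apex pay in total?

Apex pays $358.40

Sorting advertisers: $8.97 (Novara) > $8.40 (Zephyr) > $5.50 (Apex) > $4.48 (Vantage) > …
Apex holds slot 3 → pays next bid $4.48 × 80 clicks = $358.40.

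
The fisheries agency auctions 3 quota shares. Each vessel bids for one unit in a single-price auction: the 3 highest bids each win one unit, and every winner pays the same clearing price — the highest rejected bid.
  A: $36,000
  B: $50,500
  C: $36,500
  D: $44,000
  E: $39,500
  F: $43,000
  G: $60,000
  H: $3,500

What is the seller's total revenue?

Total revenue: $129,000

Ordering the bids: 60,000 (G), 50,500 (B), 44,000 (D), 43,000 (F), 39,500 (E), …
Top 3: G, B, D.
Highest unsuccessful bid: $43,000 → clearing price.
Total revenue = 3 × $43,000 = $129,000.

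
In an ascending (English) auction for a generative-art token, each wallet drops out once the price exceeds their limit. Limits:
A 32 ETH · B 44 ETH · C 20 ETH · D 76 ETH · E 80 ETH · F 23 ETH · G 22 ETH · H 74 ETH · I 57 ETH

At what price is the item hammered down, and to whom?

Limits in order: 80 (E) > 76 (D) > 74 (H) > 57 (I) > 44 (B) > 32 (A) > …
Bidding ends when D exits at 76 ETH; E takes it.

E wins at 76 ETH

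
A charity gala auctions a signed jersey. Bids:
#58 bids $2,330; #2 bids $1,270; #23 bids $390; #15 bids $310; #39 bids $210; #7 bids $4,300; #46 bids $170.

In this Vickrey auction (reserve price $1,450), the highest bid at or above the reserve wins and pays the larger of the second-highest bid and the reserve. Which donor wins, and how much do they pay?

Vickrey auction (reserve price $1,450): the highest bid at or above the reserve wins and pays the larger of the second-highest bid and the reserve.
Sorting bids: 4,300 (#7) > 2,330 (#58) > 1,270 (#2) > 390 (#23) > 310 (#15) > 210 (#39) > …
Highest eligible bid: #7 at $4,300.
max(second-highest $2,330, reserve $1,450) = $2,330; the reserve does not bind.

#7 pays $2,330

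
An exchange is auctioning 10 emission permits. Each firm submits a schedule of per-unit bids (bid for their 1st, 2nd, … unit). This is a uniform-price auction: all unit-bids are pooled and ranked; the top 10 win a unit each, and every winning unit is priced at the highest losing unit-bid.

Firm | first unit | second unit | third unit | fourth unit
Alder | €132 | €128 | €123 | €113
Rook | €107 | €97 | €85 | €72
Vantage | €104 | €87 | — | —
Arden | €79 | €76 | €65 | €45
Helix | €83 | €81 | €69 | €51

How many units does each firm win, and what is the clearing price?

Alder 4, Helix 1, Rook 3, Vantage 2; clearing price €81

Merging the schedules and taking the best 10: 132 (Alder-1), 128 (Alder-2), 123 (Alder-3), 113 (Alder-4), 107 (Rook-1), 104 (Vantage-1), 97 (Rook-2), 87 (Vantage-2), 85 (Rook-3), 83 (Helix-1)
First bid not allocated: €81.
Allocation: Alder 4, Helix 1, Rook 3, Vantage 2.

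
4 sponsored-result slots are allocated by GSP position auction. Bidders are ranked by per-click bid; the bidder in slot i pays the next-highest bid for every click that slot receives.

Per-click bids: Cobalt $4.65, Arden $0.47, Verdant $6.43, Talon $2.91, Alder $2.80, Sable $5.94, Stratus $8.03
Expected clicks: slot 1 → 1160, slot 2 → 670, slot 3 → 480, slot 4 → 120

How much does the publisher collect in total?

Total revenue: $14019.80

Per-click bids in order: $8.03 (Stratus) > $6.43 (Verdant) > $5.94 (Sable) > $4.65 (Cobalt) > $2.91 (Talon) > …
Slot 1: Stratus pays $6.43 × 1160 = $7458.80
Slot 2: Verdant pays $5.94 × 670 = $3979.80
Slot 3: Sable pays $4.65 × 480 = $2232.00
Slot 4: Cobalt pays $2.91 × 120 = $349.20
Total = $14019.80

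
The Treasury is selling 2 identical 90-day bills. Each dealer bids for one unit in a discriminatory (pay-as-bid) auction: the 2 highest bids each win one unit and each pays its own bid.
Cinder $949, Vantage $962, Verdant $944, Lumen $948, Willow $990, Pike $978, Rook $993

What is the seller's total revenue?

Total revenue: $1,983

Sorting: 993 (Rook), 990 (Willow), 978 (Pike), 962 (Vantage), …
Top 2: Rook, Willow.
Total revenue = 993 + 990 = $1,983.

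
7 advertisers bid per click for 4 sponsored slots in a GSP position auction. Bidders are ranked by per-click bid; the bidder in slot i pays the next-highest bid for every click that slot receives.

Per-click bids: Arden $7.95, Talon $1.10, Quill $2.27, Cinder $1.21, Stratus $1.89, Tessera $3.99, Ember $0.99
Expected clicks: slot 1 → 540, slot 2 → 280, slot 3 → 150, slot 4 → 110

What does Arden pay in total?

Ranked by bid: $7.95 (Arden) > $3.99 (Tessera) > $2.27 (Quill) > $1.89 (Stratus) > $1.21 (Cinder) > …
Arden holds slot 1 → pays next bid $3.99 × 540 clicks = $2154.60.

Arden pays $2154.60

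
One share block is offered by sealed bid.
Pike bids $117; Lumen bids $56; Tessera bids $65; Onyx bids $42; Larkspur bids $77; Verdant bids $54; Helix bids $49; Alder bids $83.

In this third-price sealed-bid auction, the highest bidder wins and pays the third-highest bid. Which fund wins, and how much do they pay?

Pike pays $77

Bids in order: 117 (Pike) > 83 (Alder) > 77 (Larkspur) > 65 (Tessera) > 56 (Lumen) > 54 (Verdant) > …
Pike wins; payment is bid #3 in the ranking = $77.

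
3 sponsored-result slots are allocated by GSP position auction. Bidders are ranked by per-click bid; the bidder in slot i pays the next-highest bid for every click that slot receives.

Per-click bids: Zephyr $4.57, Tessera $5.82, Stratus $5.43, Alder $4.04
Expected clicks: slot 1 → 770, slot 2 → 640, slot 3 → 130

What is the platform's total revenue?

Total revenue: $7631.10

Ranked by bid: $5.82 (Tessera) > $5.43 (Stratus) > $4.57 (Zephyr) > $4.04 (Alder)
Slot 1: Tessera pays $5.43 × 770 = $4181.10
Slot 2: Stratus pays $4.57 × 640 = $2924.80
Slot 3: Zephyr pays $4.04 × 130 = $525.20
Total = $7631.10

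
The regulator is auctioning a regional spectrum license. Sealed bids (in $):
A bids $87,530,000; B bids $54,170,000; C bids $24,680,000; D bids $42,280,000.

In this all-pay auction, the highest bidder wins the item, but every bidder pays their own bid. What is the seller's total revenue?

Total revenue: $208,660,000

Bids ranked: 87,530,000 (A) > 54,170,000 (B) > 42,280,000 (D) > 24,680,000 (C)
A wins with the top bid; all bids are sunk regardless.
Every bidder forfeits their bid regardless of winning.
Revenue = 87,530,000 + 54,170,000 + 24,680,000 + 42,280,000 = $208,660,000.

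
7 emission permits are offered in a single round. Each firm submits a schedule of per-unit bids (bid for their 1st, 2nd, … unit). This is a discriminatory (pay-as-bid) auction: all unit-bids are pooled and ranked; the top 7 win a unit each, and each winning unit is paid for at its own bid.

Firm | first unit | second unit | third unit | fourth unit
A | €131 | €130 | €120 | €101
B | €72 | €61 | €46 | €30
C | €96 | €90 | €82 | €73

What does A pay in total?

All unit-bids, highest first — top 7: 131 (A-1), 130 (A-2), 120 (A-3), 101 (A-4), 96 (C-1), 90 (C-2), 82 (C-3)
Next rejected bid: €73 (not a price — pay-as-bid).
A's winning unit-bids: 131 + 130 + 120 + 101 = €482.

A pays €482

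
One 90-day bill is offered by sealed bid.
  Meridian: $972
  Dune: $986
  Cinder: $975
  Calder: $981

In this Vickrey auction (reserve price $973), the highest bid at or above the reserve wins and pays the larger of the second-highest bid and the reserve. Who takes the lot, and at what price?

Bids in order: 986 (Dune) > 981 (Calder) > 975 (Cinder) > 972 (Meridian)
Highest eligible bid: Dune at $986.
Second-highest bid $981 exceeds the reserve $973 → payment $981.

Dune pays $981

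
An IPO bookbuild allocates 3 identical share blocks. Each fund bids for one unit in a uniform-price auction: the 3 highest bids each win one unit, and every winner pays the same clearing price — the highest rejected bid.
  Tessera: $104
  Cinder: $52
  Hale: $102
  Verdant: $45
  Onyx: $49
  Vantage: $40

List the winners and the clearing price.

Tessera, Hale, Cinder; each pays $49

Bids ranked high→low: 104 (Tessera), 102 (Hale), 52 (Cinder), 49 (Onyx), 45 (Verdant), …
Winners (3 units): Tessera, Hale, Cinder.
Highest unsuccessful bid: $49 → clearing price.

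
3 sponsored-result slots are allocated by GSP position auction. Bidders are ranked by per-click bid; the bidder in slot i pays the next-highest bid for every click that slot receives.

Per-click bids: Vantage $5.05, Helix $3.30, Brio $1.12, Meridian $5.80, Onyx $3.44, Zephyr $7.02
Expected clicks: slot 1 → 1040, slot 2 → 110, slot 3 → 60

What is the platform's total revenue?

Total revenue: $6793.90

Sorting advertisers: $7.02 (Zephyr) > $5.80 (Meridian) > $5.05 (Vantage) > $3.44 (Onyx) > …
Slot 1: Zephyr pays $5.80 × 1040 = $6032.00
Slot 2: Meridian pays $5.05 × 110 = $555.50
Slot 3: Vantage pays $3.44 × 60 = $206.40
Total = $6793.90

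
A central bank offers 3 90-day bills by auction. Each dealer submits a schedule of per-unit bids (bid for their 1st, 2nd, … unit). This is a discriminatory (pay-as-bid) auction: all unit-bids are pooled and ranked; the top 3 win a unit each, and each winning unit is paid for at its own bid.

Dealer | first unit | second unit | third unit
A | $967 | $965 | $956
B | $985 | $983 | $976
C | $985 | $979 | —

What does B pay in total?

All unit-bids, highest first — top 3: 985 (B-1), 985 (C-1), 983 (B-2)
Next rejected bid: $979 (not a price — pay-as-bid).
B's winning unit-bids: 985 + 983 = $1,968.

B pays $1,968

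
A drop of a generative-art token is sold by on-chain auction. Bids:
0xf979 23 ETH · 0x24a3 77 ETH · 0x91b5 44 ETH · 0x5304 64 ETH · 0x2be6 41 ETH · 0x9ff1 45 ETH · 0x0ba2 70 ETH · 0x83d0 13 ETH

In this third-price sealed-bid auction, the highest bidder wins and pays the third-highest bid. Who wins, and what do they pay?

0x24a3 pays 64 ETH

Bids ranked: 77 (0x24a3) > 70 (0x0ba2) > 64 (0x5304) > 45 (0x9ff1) > 44 (0x91b5) > 41 (0x2be6) > …
0x24a3 is highest; pays the third-highest bid, 64 ETH.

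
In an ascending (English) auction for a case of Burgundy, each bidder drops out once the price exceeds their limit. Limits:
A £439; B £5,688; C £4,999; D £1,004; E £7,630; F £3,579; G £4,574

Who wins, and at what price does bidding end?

Rule: the price rises until one bidder remains; the winner pays the price at which the last rival dropped out.
Limits in order: 7,630 (E) > 5,688 (B) > 4,999 (C) > 4,574 (G) > 3,579 (F) > 1,004 (D) > …
Bidding ends when B exits at £5,688; E takes it.

E wins at £5,688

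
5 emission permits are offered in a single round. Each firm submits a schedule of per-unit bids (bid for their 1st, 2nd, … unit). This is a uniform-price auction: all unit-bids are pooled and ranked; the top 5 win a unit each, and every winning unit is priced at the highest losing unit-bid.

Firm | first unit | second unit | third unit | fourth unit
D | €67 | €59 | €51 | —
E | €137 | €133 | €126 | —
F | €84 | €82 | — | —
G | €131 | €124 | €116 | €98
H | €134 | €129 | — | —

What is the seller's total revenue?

Total revenue: €630

All unit-bids, highest first — top 5: 137 (E-1), 134 (H-1), 133 (E-2), 131 (G-1), 129 (H-2)
The (k+1)-th unit-bid is €126.
Allocation: E 2, G 1, H 2. Every unit priced at €126.
Revenue = 5 × 126 = €630.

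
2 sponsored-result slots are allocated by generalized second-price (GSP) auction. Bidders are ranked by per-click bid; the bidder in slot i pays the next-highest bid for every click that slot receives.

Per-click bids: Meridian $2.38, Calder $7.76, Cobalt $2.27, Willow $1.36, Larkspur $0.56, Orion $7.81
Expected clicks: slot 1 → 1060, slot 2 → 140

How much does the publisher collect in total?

Total revenue: $8558.80

Per-click bids in order: $7.81 (Orion) > $7.76 (Calder) > $2.38 (Meridian) > …
Slot 1: Orion pays $7.76 × 1060 = $8225.60
Slot 2: Calder pays $2.38 × 140 = $333.20
Total = $8558.80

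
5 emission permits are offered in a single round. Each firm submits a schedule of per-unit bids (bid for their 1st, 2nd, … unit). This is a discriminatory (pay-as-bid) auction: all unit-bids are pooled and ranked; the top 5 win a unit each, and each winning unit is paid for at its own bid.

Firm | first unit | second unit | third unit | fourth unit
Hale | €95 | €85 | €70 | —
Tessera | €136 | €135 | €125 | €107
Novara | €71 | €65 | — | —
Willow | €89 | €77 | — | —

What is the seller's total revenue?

All unit-bids, highest first — top 5: 136 (Tessera-1), 135 (Tessera-2), 125 (Tessera-3), 107 (Tessera-4), 95 (Hale-1)
Next rejected bid: €89 (not a price — pay-as-bid).
Each winning unit pays its own bid.
Revenue = 136 + 135 + 125 + 107 + 95 = €598.

Total revenue: €598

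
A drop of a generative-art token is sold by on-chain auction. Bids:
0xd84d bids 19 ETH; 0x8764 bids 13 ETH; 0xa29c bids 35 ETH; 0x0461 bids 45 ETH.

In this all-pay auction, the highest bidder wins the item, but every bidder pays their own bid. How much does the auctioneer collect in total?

Total revenue: 112 ETH

All-pay auction: the highest bidder wins the item, but every bidder pays their own bid.
Bids ranked: 45 (0x0461) > 35 (0xa29c) > 19 (0xd84d) > 13 (0x8764)
0x0461 wins with the top bid; all bids are sunk regardless.
Every bidder forfeits their bid regardless of winning.
Revenue = 19 + 13 + 35 + 45 = 112 ETH.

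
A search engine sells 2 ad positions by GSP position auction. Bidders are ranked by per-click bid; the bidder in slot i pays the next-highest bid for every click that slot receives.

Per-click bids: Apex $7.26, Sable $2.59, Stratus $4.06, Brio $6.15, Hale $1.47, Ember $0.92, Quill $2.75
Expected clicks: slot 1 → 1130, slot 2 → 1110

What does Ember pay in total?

Ember pays $0.00

Per-click bids in order: $7.26 (Apex) > $6.15 (Brio) > $4.06 (Stratus) > …
Ember ranks below slot 2 → no slot, pays nothing.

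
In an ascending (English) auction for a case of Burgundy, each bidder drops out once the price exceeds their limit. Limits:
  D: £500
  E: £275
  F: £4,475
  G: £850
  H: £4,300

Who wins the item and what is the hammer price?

Limits ranked: 4,475 (F) > 4,300 (H) > 850 (G) > 500 (D) > 275 (E)
Once the price passes £4,300, only F is left; the hammer falls at H's limit of £4,300.

F wins at £4,300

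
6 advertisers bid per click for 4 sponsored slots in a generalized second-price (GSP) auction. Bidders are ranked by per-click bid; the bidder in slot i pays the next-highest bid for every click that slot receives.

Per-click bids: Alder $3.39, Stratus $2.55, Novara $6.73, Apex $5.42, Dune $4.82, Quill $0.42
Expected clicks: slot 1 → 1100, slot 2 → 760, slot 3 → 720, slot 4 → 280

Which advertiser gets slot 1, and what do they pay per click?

Novara; $5.42 per click

Ranked by bid: $6.73 (Novara) > $5.42 (Apex) > $4.82 (Dune) > $3.39 (Alder) > $2.55 (Stratus) > …
Slot 1 goes to the first-ranked bidder, Novara, who pays the next bid down: $5.42/click.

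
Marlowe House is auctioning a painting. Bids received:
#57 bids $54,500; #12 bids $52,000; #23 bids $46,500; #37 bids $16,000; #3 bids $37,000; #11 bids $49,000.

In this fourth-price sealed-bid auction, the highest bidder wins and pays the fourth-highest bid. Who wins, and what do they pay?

#57 pays $46,500

Fourth-price sealed-bid auction: the highest bidder wins and pays the fourth-highest bid.
Sorting bids: 54,500 (#57) > 52,000 (#12) > 49,000 (#11) > 46,500 (#23) > 37,000 (#3) > 16,000 (#37)
#57 is highest; pays the fourth-highest bid, $46,500.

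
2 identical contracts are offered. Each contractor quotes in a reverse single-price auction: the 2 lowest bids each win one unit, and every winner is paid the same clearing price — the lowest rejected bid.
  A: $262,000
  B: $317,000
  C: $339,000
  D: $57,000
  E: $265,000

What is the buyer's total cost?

Ordering the bids: 57,000 (D), 262,000 (A), 265,000 (E), 317,000 (B), …
Winners (2 units): D, A.
Clearing price = lowest rejected bid = $265,000.
Total cost = 2 × $265,000 = $530,000.

Total cost: $530,000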